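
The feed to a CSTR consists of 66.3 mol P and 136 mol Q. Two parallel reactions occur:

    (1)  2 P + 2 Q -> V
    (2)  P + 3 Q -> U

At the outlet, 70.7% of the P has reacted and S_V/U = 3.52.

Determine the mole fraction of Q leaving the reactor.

Conversion of P: P consumed = 0.707 × 66.3 = 46.87 mol = 2ξ₁ + 1ξ₂.
Selectivity: 1ξ₁ / (1ξ₂) = 3.52 → ξ₁ = 3.52 ξ₂.
Substitute: (2·3.52 + 1) ξ₂ = 46.87 → ξ₂ = 5.83 mol, ξ₁ = 20.52 mol.
Outlet amounts (n = n₀ + Σ ν·ξ):
  P: 66.3 − 2(20.52) − 1(5.83) = 19.43
  Q: 136 − 2(20.52) − 3(5.83) = 77.47
  V: 0 + 1(20.52) = 20.52
  U: 0 + 1(5.83) = 5.83
Total out = 123.2 mol; y_Q = 77.47 / 123.2 = 0.6286.

0.629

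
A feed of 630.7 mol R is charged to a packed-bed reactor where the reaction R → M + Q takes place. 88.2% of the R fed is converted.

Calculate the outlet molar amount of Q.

556 mol

R reacted = 0.882 × 630.7 = 556.3 mol; ν_R = −1, so ξ = 556.3/1 = 556.3 mol.
Outlet amounts (n = n₀ + ν ξ):
  R: 630.7 − 1(556.3) = 74.42
  M: 0 + 1(556.3) = 556.3
  Q: 0 + 1(556.3) = 556.3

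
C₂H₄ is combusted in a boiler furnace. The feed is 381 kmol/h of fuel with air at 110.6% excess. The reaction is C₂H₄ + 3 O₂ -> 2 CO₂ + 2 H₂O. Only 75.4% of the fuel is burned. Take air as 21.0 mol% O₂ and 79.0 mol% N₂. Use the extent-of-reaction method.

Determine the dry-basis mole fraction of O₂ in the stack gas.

Stoichiometric O₂ = 3 × 381 = 1143 kmol/h; O₂ fed = 1143 × 2.106 = 2407 kmol/h.
N₂ fed = 2407 × 79/21 = 9055 kmol/h.
Fuel reacted = 0.754 × 381 → ξ = 287.3 kmol/h.
Outlet (n = n₀ + ν ξ):
  C₂H₄: 381 − 1(287.3) = 93.73
  O₂: 2407 − 3(287.3) = 1545
  N₂: 9055 (inert)
  CO₂: 0 + 2(287.3) = 574.5
  H₂O: 0 + 2(287.3) = 574.5
Dry total = 11270 kmol/h; y_O₂ (dry) = 1545 / 11270 = 0.1371.

0.137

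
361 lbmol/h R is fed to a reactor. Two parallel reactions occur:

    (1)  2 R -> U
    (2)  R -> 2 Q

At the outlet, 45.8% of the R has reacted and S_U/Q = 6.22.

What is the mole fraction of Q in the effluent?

Conversion of R: R consumed = 0.458 × 361 = 165.3 lbmol/h = 2ξ₁ + 1ξ₂.
Selectivity: 1ξ₁ / (2ξ₂) = 6.22 → ξ₁ = 12.44 ξ₂.
Substitute: (2·12.44 + 1) ξ₂ = 165.3 → ξ₂ = 6.389 lbmol/h, ξ₁ = 79.47 lbmol/h.
Outlet amounts (n = n₀ + Σ ν·ξ):
  R: 361 − 2(79.47) − 1(6.389) = 195.7
  U: 0 + 1(79.47) = 79.47
  Q: 0 + 2(6.389) = 12.78
Total out = 287.9 lbmol/h; y_Q = 12.78 / 287.9 = 0.04438.

0.0444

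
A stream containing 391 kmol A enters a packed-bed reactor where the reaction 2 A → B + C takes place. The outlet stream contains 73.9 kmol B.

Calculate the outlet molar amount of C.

For B: n = n₀ + 1ξ → 73.9 = 0 + 1ξ, giving ξ = 73.9 kmol.
Outlet amounts (n = n₀ + ν ξ):
  A: 391 − 2(73.9) = 243.2
  B: 0 + 1(73.9) = 73.9
  C: 0 + 1(73.9) = 73.9

73.9 kmol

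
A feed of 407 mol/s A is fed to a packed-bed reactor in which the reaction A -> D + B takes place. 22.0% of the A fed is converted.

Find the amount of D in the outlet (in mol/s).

A reacted = 0.22 × 407 = 89.54 mol/s; ν_A = −1, so ξ = 89.54/1 = 89.54 mol/s.
Outlet amounts (n = n₀ + ν ξ):
  A: 407 − 1(89.54) = 317.5
  D: 0 + 1(89.54) = 89.54
  B: 0 + 1(89.54) = 89.54

89.5 mol/s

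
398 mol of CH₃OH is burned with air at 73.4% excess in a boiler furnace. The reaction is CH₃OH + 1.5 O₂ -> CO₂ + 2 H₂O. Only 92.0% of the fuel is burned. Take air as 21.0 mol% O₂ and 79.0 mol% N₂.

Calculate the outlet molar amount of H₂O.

732 mol

Stoichiometric O₂ = 1.5 × 398 = 597 mol; O₂ fed = 597 × 1.734 = 1035 mol.
N₂ fed = 1035 × 79/21 = 3894 mol.
Fuel reacted = 0.92 × 398 → ξ = 366.2 mol.
Outlet (n = n₀ + ν ξ):
  CH₃OH: 398 − 1(366.2) = 31.84
  O₂: 1035 − 1.5(366.2) = 486
  N₂: 3894 (inert)
  CO₂: 0 + 1(366.2) = 366.2
  H₂O: 0 + 2(366.2) = 732.3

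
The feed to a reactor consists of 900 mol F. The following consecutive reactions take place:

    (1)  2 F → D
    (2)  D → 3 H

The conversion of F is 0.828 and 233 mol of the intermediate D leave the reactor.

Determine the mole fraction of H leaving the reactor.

Conversion of F: F consumed = 2ξ₁ = 0.828 × 900 → ξ₁ = 372.6 mol.
D balance: n_D = 0 + 1ξ₁ − 1ξ₂ = 233 → ξ₂ = (1·372.6 − 233)/1 = 139.6 mol.
Outlet amounts (n = n₀ + Σ ν·ξ):
  F: 900 − 2(372.6) = 154.8
  D: 0 + 1(372.6) − 1(139.6) = 233
  H: 0 + 3(139.6) = 418.8
Total out = 806.6 mol; y_H = 418.8 / 806.6 = 0.5192.

0.519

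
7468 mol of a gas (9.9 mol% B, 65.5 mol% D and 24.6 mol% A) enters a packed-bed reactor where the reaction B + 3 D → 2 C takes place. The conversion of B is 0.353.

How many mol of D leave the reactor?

B reacted = 0.353 × 739.3 = 261 mol; ν_B = −1, so ξ = 261/1 = 261 mol.
Outlet amounts (n = n₀ + ν ξ):
  B: 739.3 − 1(261) = 478.3
  D: 4892 − 3(261) = 4109
  C: 0 + 2(261) = 522
  A: 1837 (inert)

4110 mol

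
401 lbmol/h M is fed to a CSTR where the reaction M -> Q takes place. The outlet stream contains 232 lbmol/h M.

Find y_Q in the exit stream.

For M: n = n₀ − 1ξ → 232 = 401 − 1ξ, giving ξ = 169 lbmol/h.
Outlet amounts (n = n₀ + ν ξ):
  M: 401 − 1(169) = 232
  Q: 0 + 1(169) = 169
Total out = 401 lbmol/h; y_Q = 169 / 401 = 0.4214.

0.421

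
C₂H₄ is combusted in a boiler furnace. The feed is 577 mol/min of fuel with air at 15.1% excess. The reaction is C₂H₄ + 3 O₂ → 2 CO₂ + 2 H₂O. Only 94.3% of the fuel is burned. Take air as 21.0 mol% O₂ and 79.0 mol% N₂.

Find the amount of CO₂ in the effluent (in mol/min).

1090 mol/min

Stoichiometric O₂ = 3 × 577 = 1731 mol/min; O₂ fed = 1731 × 1.151 = 1992 mol/min.
N₂ fed = 1992 × 79/21 = 7495 mol/min.
Fuel reacted = 0.943 × 577 → ξ = 544.1 mol/min.
Outlet (n = n₀ + ν ξ):
  C₂H₄: 577 − 1(544.1) = 32.89
  O₂: 1992 − 3(544.1) = 360
  N₂: 7495 (inert)
  CO₂: 0 + 2(544.1) = 1088
  H₂O: 0 + 2(544.1) = 1088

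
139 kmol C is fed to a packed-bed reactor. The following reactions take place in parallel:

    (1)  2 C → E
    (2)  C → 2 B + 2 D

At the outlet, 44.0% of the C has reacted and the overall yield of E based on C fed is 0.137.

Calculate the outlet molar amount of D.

Yield of E: 1ξ₁ / 139 = 0.137 → ξ₁ = 19.04 kmol.
Conversion of C: 2ξ₁ + 1ξ₂ = 0.44 × 139 = 61.16 → ξ₂ = 23.07 kmol.
Outlet amounts (n = n₀ + Σ ν·ξ):
  C: 139 − 2(19.04) − 1(23.07) = 77.84
  E: 0 + 1(19.04) = 19.04
  B: 0 + 2(23.07) = 46.15
  D: 0 + 2(23.07) = 46.15

46.1 kmol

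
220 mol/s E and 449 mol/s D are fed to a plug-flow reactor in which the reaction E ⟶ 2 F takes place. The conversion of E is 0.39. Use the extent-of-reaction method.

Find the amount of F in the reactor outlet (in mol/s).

E reacted = 0.39 × 220 = 85.8 mol/s; ν_E = −1, so ξ = 85.8/1 = 85.8 mol/s.
Outlet amounts (n = n₀ + ν ξ):
  E: 220 − 1(85.8) = 134.2
  F: 0 + 2(85.8) = 171.6
  D: 449 (inert)

172 mol/s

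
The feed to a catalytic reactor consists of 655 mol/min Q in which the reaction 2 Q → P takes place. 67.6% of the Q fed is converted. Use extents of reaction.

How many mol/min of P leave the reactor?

221 mol/min

Q reacted = 0.676 × 655 = 442.8 mol/min; ν_Q = −2, so ξ = 442.8/2 = 221.4 mol/min.
Outlet amounts (n = n₀ + ν ξ):
  Q: 655 − 2(221.4) = 212.2
  P: 0 + 1(221.4) = 221.4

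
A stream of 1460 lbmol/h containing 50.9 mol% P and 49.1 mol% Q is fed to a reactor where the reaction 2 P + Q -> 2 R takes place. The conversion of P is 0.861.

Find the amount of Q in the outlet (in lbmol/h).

397 lbmol/h

P reacted = 0.861 × 743.1 = 639.8 lbmol/h; ν_P = −2, so ξ = 639.8/2 = 319.9 lbmol/h.
Outlet amounts (n = n₀ + ν ξ):
  P: 743.1 − 2(319.9) = 103.3
  Q: 716.9 − 1(319.9) = 396.9
  R: 0 + 2(319.9) = 639.8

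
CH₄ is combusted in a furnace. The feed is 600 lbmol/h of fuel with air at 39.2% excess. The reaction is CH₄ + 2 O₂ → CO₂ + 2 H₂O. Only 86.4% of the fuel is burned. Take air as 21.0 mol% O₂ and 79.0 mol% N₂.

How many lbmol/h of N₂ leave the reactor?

Stoichiometric O₂ = 2 × 600 = 1200 lbmol/h; O₂ fed = 1200 × 1.392 = 1670 lbmol/h.
N₂ fed = 1670 × 79/21 = 6284 lbmol/h.
Fuel reacted = 0.864 × 600 → ξ = 518.4 lbmol/h.
Outlet (n = n₀ + ν ξ):
  CH₄: 600 − 1(518.4) = 81.6
  O₂: 1670 − 2(518.4) = 633.6
  N₂: 6284 (inert)
  CO₂: 0 + 1(518.4) = 518.4
  H₂O: 0 + 2(518.4) = 1037

6280 lbmol/h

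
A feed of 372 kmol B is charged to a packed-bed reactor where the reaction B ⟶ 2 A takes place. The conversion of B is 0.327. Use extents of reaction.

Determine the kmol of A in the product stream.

243 kmol

B reacted = 0.327 × 372 = 121.6 kmol; ν_B = −1, so ξ = 121.6/1 = 121.6 kmol.
Outlet amounts (n = n₀ + ν ξ):
  B: 372 − 1(121.6) = 250.4
  A: 0 + 2(121.6) = 243.3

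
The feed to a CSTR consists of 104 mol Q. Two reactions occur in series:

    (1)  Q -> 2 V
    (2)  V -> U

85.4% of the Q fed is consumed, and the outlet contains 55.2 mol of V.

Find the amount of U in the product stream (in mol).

Conversion of Q: Q consumed = 1ξ₁ = 0.854 × 104 → ξ₁ = 88.82 mol.
V balance: n_V = 0 + 2ξ₁ − 1ξ₂ = 55.2 → ξ₂ = (2·88.82 − 55.2)/1 = 122.4 mol.
Outlet amounts (n = n₀ + Σ ν·ξ):
  Q: 104 − 1(88.82) = 15.18
  V: 0 + 2(88.82) − 1(122.4) = 55.2
  U: 0 + 1(122.4) = 122.4

122 mol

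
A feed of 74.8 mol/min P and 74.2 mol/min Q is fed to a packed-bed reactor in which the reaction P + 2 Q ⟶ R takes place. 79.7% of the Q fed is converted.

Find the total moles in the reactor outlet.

Q reacted = 0.797 × 74.2 = 59.14 mol/min; ν_Q = −2, so ξ = 59.14/2 = 29.57 mol/min.
Outlet amounts (n = n₀ + ν ξ):
  P: 74.8 − 1(29.57) = 45.23
  Q: 74.2 − 2(29.57) = 15.06
  R: 0 + 1(29.57) = 29.57
Total out = 45.23 + 15.06 + 29.57 = 89.86 mol/min.

89.9 mol/min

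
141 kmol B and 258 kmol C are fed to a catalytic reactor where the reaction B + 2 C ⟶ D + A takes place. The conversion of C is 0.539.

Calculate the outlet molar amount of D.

69.5 kmol

C reacted = 0.539 × 258 = 139.1 kmol; ν_C = −2, so ξ = 139.1/2 = 69.53 kmol.
Outlet amounts (n = n₀ + ν ξ):
  B: 141 − 1(69.53) = 71.47
  C: 258 − 2(69.53) = 118.9
  D: 0 + 1(69.53) = 69.53
  A: 0 + 1(69.53) = 69.53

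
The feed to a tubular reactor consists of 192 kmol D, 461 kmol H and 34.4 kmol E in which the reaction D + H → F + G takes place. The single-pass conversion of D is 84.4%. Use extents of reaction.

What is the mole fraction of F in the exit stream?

D reacted = 0.844 × 192 = 162 kmol; ν_D = −1, so ξ = 162/1 = 162 kmol.
Outlet amounts (n = n₀ + ν ξ):
  D: 192 − 1(162) = 29.95
  H: 461 − 1(162) = 299
  F: 0 + 1(162) = 162
  G: 0 + 1(162) = 162
  E: 34.4 (inert)
Total out = 687.4 kmol; y_F = 162 / 687.4 = 0.2357.

0.236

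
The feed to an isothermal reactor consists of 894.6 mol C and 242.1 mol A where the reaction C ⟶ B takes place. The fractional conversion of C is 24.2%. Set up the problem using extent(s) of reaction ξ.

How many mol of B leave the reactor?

216 mol

C reacted = 0.242 × 894.6 = 216.5 mol; ν_C = −1, so ξ = 216.5/1 = 216.5 mol.
Outlet amounts (n = n₀ + ν ξ):
  C: 894.6 − 1(216.5) = 678.1
  B: 0 + 1(216.5) = 216.5
  A: 242.1 (inert)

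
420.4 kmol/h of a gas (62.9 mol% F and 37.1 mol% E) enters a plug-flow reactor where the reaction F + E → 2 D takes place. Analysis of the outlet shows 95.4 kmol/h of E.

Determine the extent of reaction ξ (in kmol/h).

ξ = 60.6 kmol/h

For E: n = n₀ − 1ξ → 95.4 = 156 − 1ξ, giving ξ = 60.57 kmol/h.
Outlet amounts (n = n₀ + ν ξ):
  F: 264.4 − 1(60.57) = 203.9
  E: 156 − 1(60.57) = 95.4
  D: 0 + 2(60.57) = 121.1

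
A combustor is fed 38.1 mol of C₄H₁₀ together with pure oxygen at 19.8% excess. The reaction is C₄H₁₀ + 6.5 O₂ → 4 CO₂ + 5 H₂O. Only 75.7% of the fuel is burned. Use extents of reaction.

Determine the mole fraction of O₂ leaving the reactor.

Stoichiometric O₂ = 6.5 × 38.1 = 247.7 mol; O₂ fed = 247.7 × 1.198 = 296.7 mol.
Fuel reacted = 0.757 × 38.1 → ξ = 28.84 mol.
Outlet (n = n₀ + ν ξ):
  C₄H₁₀: 38.1 − 1(28.84) = 9.258
  O₂: 296.7 − 6.5(28.84) = 109.2
  CO₂: 0 + 4(28.84) = 115.4
  H₂O: 0 + 5(28.84) = 144.2
Total out = 378 mol; y_O₂ = 109.2 / 378 = 0.2889.

0.289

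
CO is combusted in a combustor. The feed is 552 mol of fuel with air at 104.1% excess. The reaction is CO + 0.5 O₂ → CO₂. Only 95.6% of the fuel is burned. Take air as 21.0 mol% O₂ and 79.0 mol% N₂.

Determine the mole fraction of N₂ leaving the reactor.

Stoichiometric O₂ = 0.5 × 552 = 276 mol; O₂ fed = 276 × 2.041 = 563.3 mol.
N₂ fed = 563.3 × 79/21 = 2119 mol.
Fuel reacted = 0.956 × 552 → ξ = 527.7 mol.
Outlet (n = n₀ + ν ξ):
  CO: 552 − 1(527.7) = 24.29
  O₂: 563.3 − 0.5(527.7) = 299.5
  N₂: 2119 (inert)
  CO₂: 0 + 1(527.7) = 527.7
Total out = 2971 mol; y_N₂ = 2119 / 2971 = 0.7134.

0.713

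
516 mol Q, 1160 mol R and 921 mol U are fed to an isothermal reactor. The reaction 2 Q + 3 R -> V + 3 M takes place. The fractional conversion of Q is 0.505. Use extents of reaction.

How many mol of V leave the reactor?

Q reacted = 0.505 × 516 = 260.6 mol; ν_Q = −2, so ξ = 260.6/2 = 130.3 mol.
Outlet amounts (n = n₀ + ν ξ):
  Q: 516 − 2(130.3) = 255.4
  R: 1160 − 3(130.3) = 769.1
  V: 0 + 1(130.3) = 130.3
  M: 0 + 3(130.3) = 390.9
  U: 921 (inert)

130 mol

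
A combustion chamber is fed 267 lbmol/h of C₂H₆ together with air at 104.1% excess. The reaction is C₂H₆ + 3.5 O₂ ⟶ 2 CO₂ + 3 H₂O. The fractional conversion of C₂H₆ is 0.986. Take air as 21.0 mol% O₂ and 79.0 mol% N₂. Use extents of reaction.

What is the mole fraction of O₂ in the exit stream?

0.104

Stoichiometric O₂ = 3.5 × 267 = 934.5 lbmol/h; O₂ fed = 934.5 × 2.041 = 1907 lbmol/h.
N₂ fed = 1907 × 79/21 = 7175 lbmol/h.
Fuel reacted = 0.986 × 267 → ξ = 263.3 lbmol/h.
Outlet (n = n₀ + ν ξ):
  C₂H₆: 267 − 1(263.3) = 3.738
  O₂: 1907 − 3.5(263.3) = 985.9
  N₂: 7175 (inert)
  CO₂: 0 + 2(263.3) = 526.5
  H₂O: 0 + 3(263.3) = 789.8
Total out = 9481 lbmol/h; y_O₂ = 985.9 / 9481 = 0.104.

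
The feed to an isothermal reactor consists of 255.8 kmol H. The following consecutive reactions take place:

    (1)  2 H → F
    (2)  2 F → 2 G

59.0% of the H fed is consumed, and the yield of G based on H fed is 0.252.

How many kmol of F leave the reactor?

11 kmol

Conversion of H: H consumed = 2ξ₁ = 0.59 × 255.8 → ξ₁ = 75.46 kmol.
Yield of G: 2ξ₂ / 255.8 = 0.252 → ξ₂ = 32.23 kmol.
Outlet amounts (n = n₀ + Σ ν·ξ):
  H: 255.8 − 2(75.46) = 104.9
  F: 0 + 1(75.46) − 2(32.23) = 11
  G: 0 + 2(32.23) = 64.46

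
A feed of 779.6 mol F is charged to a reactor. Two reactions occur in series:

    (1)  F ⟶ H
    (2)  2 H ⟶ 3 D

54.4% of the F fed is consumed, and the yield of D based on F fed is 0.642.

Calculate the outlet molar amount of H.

Conversion of F: F consumed = 1ξ₁ = 0.544 × 779.6 → ξ₁ = 424.1 mol.
Yield of D: 3ξ₂ / 779.6 = 0.642 → ξ₂ = 166.8 mol.
Outlet amounts (n = n₀ + Σ ν·ξ):
  F: 779.6 − 1(424.1) = 355.5
  H: 0 + 1(424.1) − 2(166.8) = 90.43
  D: 0 + 3(166.8) = 500.5

90.4 mol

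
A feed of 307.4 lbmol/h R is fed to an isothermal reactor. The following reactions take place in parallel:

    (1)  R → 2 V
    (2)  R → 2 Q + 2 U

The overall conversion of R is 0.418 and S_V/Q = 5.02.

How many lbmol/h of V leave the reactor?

214 lbmol/h

Conversion of R: R consumed = 0.418 × 307.4 = 128.5 lbmol/h = 1ξ₁ + 1ξ₂.
Selectivity: 2ξ₁ / (2ξ₂) = 5.02 → ξ₁ = 5.02 ξ₂.
Substitute: (1·5.02 + 1) ξ₂ = 128.5 → ξ₂ = 21.34 lbmol/h, ξ₁ = 107.1 lbmol/h.
Outlet amounts (n = n₀ + Σ ν·ξ):
  R: 307.4 − 1(107.1) − 1(21.34) = 178.9
  V: 0 + 2(107.1) = 214.3
  Q: 0 + 2(21.34) = 42.69
  U: 0 + 2(21.34) = 42.69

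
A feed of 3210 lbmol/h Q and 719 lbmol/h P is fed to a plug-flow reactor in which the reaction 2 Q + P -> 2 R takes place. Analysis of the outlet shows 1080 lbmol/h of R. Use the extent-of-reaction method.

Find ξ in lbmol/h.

For R: n = n₀ + 2ξ → 1080 = 0 + 2ξ, giving ξ = 540 lbmol/h.
Outlet amounts (n = n₀ + ν ξ):
  Q: 3210 − 2(540) = 2130
  P: 719 − 1(540) = 179
  R: 0 + 2(540) = 1080

ξ = 540 lbmol/h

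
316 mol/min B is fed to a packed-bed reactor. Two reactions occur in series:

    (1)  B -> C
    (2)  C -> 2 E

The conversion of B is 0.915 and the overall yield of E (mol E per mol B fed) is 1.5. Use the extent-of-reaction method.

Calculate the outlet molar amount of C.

Conversion of B: B consumed = 1ξ₁ = 0.915 × 316 → ξ₁ = 289.1 mol/min.
Yield of E: 2ξ₂ / 316 = 1.5 → ξ₂ = 237 mol/min.
Outlet amounts (n = n₀ + Σ ν·ξ):
  B: 316 − 1(289.1) = 26.86
  C: 0 + 1(289.1) − 1(237) = 52.14
  E: 0 + 2(237) = 474

52.1 mol/min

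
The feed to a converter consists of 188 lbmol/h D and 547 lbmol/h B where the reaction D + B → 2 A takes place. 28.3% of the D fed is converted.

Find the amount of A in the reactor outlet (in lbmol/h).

106 lbmol/h

D reacted = 0.283 × 188 = 53.2 lbmol/h; ν_D = −1, so ξ = 53.2/1 = 53.2 lbmol/h.
Outlet amounts (n = n₀ + ν ξ):
  D: 188 − 1(53.2) = 134.8
  B: 547 − 1(53.2) = 493.8
  A: 0 + 2(53.2) = 106.4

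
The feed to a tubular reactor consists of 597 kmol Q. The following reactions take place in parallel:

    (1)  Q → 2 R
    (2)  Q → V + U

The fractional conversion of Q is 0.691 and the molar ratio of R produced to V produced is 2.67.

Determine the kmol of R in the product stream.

472 kmol

Conversion of Q: Q consumed = 0.691 × 597 = 412.5 kmol = 1ξ₁ + 1ξ₂.
Selectivity: 2ξ₁ / (1ξ₂) = 2.67 → ξ₁ = 1.335 ξ₂.
Substitute: (1·1.335 + 1) ξ₂ = 412.5 → ξ₂ = 176.7 kmol, ξ₁ = 235.9 kmol.
Outlet amounts (n = n₀ + Σ ν·ξ):
  Q: 597 − 1(235.9) − 1(176.7) = 184.5
  R: 0 + 2(235.9) = 471.7
  V: 0 + 1(176.7) = 176.7
  U: 0 + 1(176.7) = 176.7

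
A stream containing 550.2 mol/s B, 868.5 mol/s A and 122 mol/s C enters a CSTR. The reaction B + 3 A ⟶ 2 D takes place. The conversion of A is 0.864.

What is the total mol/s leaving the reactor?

A reacted = 0.864 × 868.5 = 750.4 mol/s; ν_A = −3, so ξ = 750.4/3 = 250.1 mol/s.
Outlet amounts (n = n₀ + ν ξ):
  B: 550.2 − 1(250.1) = 300.1
  A: 868.5 − 3(250.1) = 118.1
  D: 0 + 2(250.1) = 500.3
  C: 122 (inert)
Total out = 300.1 + 118.1 + 500.3 + 122 = 1040 mol/s.

1040 mol/s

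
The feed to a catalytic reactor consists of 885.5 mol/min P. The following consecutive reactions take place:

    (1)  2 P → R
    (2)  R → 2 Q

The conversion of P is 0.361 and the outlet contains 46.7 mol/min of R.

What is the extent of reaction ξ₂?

Conversion of P: P consumed = 2ξ₁ = 0.361 × 885.5 → ξ₁ = 159.8 mol/min.
R balance: n_R = 0 + 1ξ₁ − 1ξ₂ = 46.7 → ξ₂ = (1·159.8 − 46.7)/1 = 113.1 mol/min.
Outlet amounts (n = n₀ + Σ ν·ξ):
  P: 885.5 − 2(159.8) = 565.8
  R: 0 + 1(159.8) − 1(113.1) = 46.7
  Q: 0 + 2(113.1) = 226.3

ξ₂ = 113 mol/min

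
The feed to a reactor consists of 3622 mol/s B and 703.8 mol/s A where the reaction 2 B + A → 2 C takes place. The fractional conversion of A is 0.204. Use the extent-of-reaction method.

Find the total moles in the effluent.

4180 mol/s

A reacted = 0.204 × 703.8 = 143.6 mol/s; ν_A = −1, so ξ = 143.6/1 = 143.6 mol/s.
Outlet amounts (n = n₀ + ν ξ):
  B: 3622 − 2(143.6) = 3335
  A: 703.8 − 1(143.6) = 560.2
  C: 0 + 2(143.6) = 287.2
Total out = 3335 + 560.2 + 287.2 = 4182 mol/s.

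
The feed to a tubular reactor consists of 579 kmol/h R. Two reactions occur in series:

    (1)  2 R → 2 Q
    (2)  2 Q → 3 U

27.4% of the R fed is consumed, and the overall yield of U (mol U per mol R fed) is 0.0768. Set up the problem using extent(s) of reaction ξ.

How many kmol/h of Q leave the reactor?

129 kmol/h

Conversion of R: R consumed = 2ξ₁ = 0.274 × 579 → ξ₁ = 79.32 kmol/h.
Yield of U: 3ξ₂ / 579 = 0.0768 → ξ₂ = 14.82 kmol/h.
Outlet amounts (n = n₀ + Σ ν·ξ):
  R: 579 − 2(79.32) = 420.4
  Q: 0 + 2(79.32) − 2(14.82) = 129
  U: 0 + 3(14.82) = 44.47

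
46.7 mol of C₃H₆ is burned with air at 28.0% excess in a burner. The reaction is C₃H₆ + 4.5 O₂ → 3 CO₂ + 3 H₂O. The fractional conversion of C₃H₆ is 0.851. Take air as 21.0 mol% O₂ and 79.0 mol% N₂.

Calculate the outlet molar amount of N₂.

Stoichiometric O₂ = 4.5 × 46.7 = 210.2 mol; O₂ fed = 210.2 × 1.280 = 269 mol.
N₂ fed = 269 × 79/21 = 1012 mol.
Fuel reacted = 0.851 × 46.7 → ξ = 39.74 mol.
Outlet (n = n₀ + ν ξ):
  C₃H₆: 46.7 − 1(39.74) = 6.958
  O₂: 269 − 4.5(39.74) = 90.15
  N₂: 1012 (inert)
  CO₂: 0 + 3(39.74) = 119.2
  H₂O: 0 + 3(39.74) = 119.2

1010 mol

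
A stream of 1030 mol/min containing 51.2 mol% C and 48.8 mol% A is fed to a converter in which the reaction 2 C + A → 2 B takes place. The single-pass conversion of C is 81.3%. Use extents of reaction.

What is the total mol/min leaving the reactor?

816 mol/min

C reacted = 0.813 × 527.4 = 428.7 mol/min; ν_C = −2, so ξ = 428.7/2 = 214.4 mol/min.
Outlet amounts (n = n₀ + ν ξ):
  C: 527.4 − 2(214.4) = 98.62
  A: 502.6 − 1(214.4) = 288.3
  B: 0 + 2(214.4) = 428.7
Total out = 98.62 + 288.3 + 428.7 = 815.6 mol/min.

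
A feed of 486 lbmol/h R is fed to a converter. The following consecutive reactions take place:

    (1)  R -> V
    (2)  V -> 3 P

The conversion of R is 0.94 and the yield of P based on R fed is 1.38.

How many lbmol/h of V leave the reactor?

233 lbmol/h

Conversion of R: R consumed = 1ξ₁ = 0.94 × 486 → ξ₁ = 456.8 lbmol/h.
Yield of P: 3ξ₂ / 486 = 1.38 → ξ₂ = 223.6 lbmol/h.
Outlet amounts (n = n₀ + Σ ν·ξ):
  R: 486 − 1(456.8) = 29.16
  V: 0 + 1(456.8) − 1(223.6) = 233.3
  P: 0 + 3(223.6) = 670.7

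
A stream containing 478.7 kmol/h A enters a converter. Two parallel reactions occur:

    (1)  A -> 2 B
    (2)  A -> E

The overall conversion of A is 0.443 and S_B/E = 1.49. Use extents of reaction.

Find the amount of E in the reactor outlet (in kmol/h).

122 kmol/h

Conversion of A: A consumed = 0.443 × 478.7 = 212.1 kmol/h = 1ξ₁ + 1ξ₂.
Selectivity: 2ξ₁ / (1ξ₂) = 1.49 → ξ₁ = 0.745 ξ₂.
Substitute: (1·0.745 + 1) ξ₂ = 212.1 → ξ₂ = 121.5 kmol/h, ξ₁ = 90.54 kmol/h.
Outlet amounts (n = n₀ + Σ ν·ξ):
  A: 478.7 − 1(90.54) − 1(121.5) = 266.6
  B: 0 + 2(90.54) = 181.1
  E: 0 + 1(121.5) = 121.5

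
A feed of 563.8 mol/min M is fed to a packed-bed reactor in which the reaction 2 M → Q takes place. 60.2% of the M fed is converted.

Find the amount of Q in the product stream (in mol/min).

M reacted = 0.602 × 563.8 = 339.4 mol/min; ν_M = −2, so ξ = 339.4/2 = 169.7 mol/min.
Outlet amounts (n = n₀ + ν ξ):
  M: 563.8 − 2(169.7) = 224.4
  Q: 0 + 1(169.7) = 169.7

170 mol/min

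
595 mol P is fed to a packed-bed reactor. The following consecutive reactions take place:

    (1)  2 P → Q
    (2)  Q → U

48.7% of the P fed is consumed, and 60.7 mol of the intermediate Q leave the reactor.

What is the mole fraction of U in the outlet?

0.187

Conversion of P: P consumed = 2ξ₁ = 0.487 × 595 → ξ₁ = 144.9 mol.
Q balance: n_Q = 0 + 1ξ₁ − 1ξ₂ = 60.7 → ξ₂ = (1·144.9 − 60.7)/1 = 84.18 mol.
Outlet amounts (n = n₀ + Σ ν·ξ):
  P: 595 − 2(144.9) = 305.2
  Q: 0 + 1(144.9) − 1(84.18) = 60.7
  U: 0 + 1(84.18) = 84.18
Total out = 450.1 mol; y_U = 84.18 / 450.1 = 0.187.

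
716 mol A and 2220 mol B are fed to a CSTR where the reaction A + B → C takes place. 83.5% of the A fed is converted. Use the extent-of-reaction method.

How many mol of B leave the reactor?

A reacted = 0.835 × 716 = 597.9 mol; ν_A = −1, so ξ = 597.9/1 = 597.9 mol.
Outlet amounts (n = n₀ + ν ξ):
  A: 716 − 1(597.9) = 118.1
  B: 2220 − 1(597.9) = 1622
  C: 0 + 1(597.9) = 597.9

1620 mol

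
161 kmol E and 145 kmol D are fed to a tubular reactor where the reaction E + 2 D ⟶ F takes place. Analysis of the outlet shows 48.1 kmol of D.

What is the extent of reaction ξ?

For D: n = n₀ − 2ξ → 48.1 = 145 − 2ξ, giving ξ = 48.45 kmol.
Outlet amounts (n = n₀ + ν ξ):
  E: 161 − 1(48.45) = 112.5
  D: 145 − 2(48.45) = 48.1
  F: 0 + 1(48.45) = 48.45

ξ = 48.5 kmol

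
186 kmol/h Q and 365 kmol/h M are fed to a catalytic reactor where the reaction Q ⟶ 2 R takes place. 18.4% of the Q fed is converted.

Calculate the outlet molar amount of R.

Q reacted = 0.184 × 186 = 34.22 kmol/h; ν_Q = −1, so ξ = 34.22/1 = 34.22 kmol/h.
Outlet amounts (n = n₀ + ν ξ):
  Q: 186 − 1(34.22) = 151.8
  R: 0 + 2(34.22) = 68.45
  M: 365 (inert)

68.4 kmol/h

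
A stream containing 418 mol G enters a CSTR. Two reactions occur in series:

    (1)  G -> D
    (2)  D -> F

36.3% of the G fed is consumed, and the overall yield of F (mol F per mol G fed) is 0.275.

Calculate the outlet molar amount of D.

Conversion of G: G consumed = 1ξ₁ = 0.363 × 418 → ξ₁ = 151.7 mol.
Yield of F: 1ξ₂ / 418 = 0.275 → ξ₂ = 115 mol.
Outlet amounts (n = n₀ + Σ ν·ξ):
  G: 418 − 1(151.7) = 266.3
  D: 0 + 1(151.7) − 1(115) = 36.78
  F: 0 + 1(115) = 115

36.8 mol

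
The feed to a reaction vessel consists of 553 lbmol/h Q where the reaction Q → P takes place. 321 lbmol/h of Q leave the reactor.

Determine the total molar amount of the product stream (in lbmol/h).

553 lbmol/h

For Q: n = n₀ − 1ξ → 321 = 553 − 1ξ, giving ξ = 232 lbmol/h.
Outlet amounts (n = n₀ + ν ξ):
  Q: 553 − 1(232) = 321
  P: 0 + 1(232) = 232
Total out = 321 + 232 = 553 lbmol/h.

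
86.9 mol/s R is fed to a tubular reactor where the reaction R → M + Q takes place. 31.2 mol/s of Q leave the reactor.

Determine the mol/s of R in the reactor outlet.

For Q: n = n₀ + 1ξ → 31.2 = 0 + 1ξ, giving ξ = 31.2 mol/s.
Outlet amounts (n = n₀ + ν ξ):
  R: 86.9 − 1(31.2) = 55.7
  M: 0 + 1(31.2) = 31.2
  Q: 0 + 1(31.2) = 31.2

55.7 mol/s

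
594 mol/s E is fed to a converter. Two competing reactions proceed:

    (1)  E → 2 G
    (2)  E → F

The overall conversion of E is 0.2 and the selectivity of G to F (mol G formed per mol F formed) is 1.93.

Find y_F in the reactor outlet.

0.0927

Conversion of E: E consumed = 0.2 × 594 = 118.8 mol/s = 1ξ₁ + 1ξ₂.
Selectivity: 2ξ₁ / (1ξ₂) = 1.93 → ξ₁ = 0.965 ξ₂.
Substitute: (1·0.965 + 1) ξ₂ = 118.8 → ξ₂ = 60.46 mol/s, ξ₁ = 58.34 mol/s.
Outlet amounts (n = n₀ + Σ ν·ξ):
  E: 594 − 1(58.34) − 1(60.46) = 475.2
  G: 0 + 2(58.34) = 116.7
  F: 0 + 1(60.46) = 60.46
Total out = 652.3 mol/s; y_F = 60.46 / 652.3 = 0.09268.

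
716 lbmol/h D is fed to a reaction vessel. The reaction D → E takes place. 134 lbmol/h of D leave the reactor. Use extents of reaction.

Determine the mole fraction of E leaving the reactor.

0.813

For D: n = n₀ − 1ξ → 134 = 716 − 1ξ, giving ξ = 582 lbmol/h.
Outlet amounts (n = n₀ + ν ξ):
  D: 716 − 1(582) = 134
  E: 0 + 1(582) = 582
Total out = 716 lbmol/h; y_E = 582 / 716 = 0.8128.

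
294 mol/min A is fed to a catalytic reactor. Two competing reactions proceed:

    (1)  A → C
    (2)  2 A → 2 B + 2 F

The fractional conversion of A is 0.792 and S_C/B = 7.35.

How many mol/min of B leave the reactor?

Conversion of A: A consumed = 0.792 × 294 = 232.8 mol/min = 1ξ₁ + 2ξ₂.
Selectivity: 1ξ₁ / (2ξ₂) = 7.35 → ξ₁ = 14.7 ξ₂.
Substitute: (1·14.7 + 2) ξ₂ = 232.8 → ξ₂ = 13.94 mol/min, ξ₁ = 205 mol/min.
Outlet amounts (n = n₀ + Σ ν·ξ):
  A: 294 − 1(205) − 2(13.94) = 61.15
  C: 0 + 1(205) = 205
  B: 0 + 2(13.94) = 27.89
  F: 0 + 2(13.94) = 27.89

27.9 mol/min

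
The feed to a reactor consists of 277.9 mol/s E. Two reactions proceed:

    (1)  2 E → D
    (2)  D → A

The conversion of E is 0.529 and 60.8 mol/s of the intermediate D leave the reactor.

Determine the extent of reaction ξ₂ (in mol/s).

Conversion of E: E consumed = 2ξ₁ = 0.529 × 277.9 → ξ₁ = 73.5 mol/s.
D balance: n_D = 0 + 1ξ₁ − 1ξ₂ = 60.8 → ξ₂ = (1·73.5 − 60.8)/1 = 12.7 mol/s.
Outlet amounts (n = n₀ + Σ ν·ξ):
  E: 277.9 − 2(73.5) = 130.9
  D: 0 + 1(73.5) − 1(12.7) = 60.8
  A: 0 + 1(12.7) = 12.7

ξ₂ = 12.7 mol/s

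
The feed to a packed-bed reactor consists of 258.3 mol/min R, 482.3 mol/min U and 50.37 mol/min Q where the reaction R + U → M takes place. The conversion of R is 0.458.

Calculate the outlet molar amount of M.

118 mol/min

R reacted = 0.458 × 258.3 = 118.3 mol/min; ν_R = −1, so ξ = 118.3/1 = 118.3 mol/min.
Outlet amounts (n = n₀ + ν ξ):
  R: 258.3 − 1(118.3) = 140
  U: 482.3 − 1(118.3) = 364
  M: 0 + 1(118.3) = 118.3
  Q: 50.37 (inert)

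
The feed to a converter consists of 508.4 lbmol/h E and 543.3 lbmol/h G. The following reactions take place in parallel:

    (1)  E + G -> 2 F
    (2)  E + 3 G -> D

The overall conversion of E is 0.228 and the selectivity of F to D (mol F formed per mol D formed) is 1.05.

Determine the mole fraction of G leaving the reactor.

Conversion of E: E consumed = 0.228 × 508.4 = 115.9 lbmol/h = 1ξ₁ + 1ξ₂.
Selectivity: 2ξ₁ / (1ξ₂) = 1.05 → ξ₁ = 0.525 ξ₂.
Substitute: (1·0.525 + 1) ξ₂ = 115.9 → ξ₂ = 76.01 lbmol/h, ξ₁ = 39.91 lbmol/h.
Outlet amounts (n = n₀ + Σ ν·ξ):
  E: 508.4 − 1(39.91) − 1(76.01) = 392.5
  G: 543.3 − 1(39.91) − 3(76.01) = 275.4
  F: 0 + 2(39.91) = 79.81
  D: 0 + 1(76.01) = 76.01
Total out = 823.7 lbmol/h; y_G = 275.4 / 823.7 = 0.3343.

0.334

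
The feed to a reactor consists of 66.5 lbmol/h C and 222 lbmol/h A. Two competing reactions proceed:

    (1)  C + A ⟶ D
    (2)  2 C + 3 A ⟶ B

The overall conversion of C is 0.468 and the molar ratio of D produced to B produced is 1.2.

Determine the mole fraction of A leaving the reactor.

0.761

Conversion of C: C consumed = 0.468 × 66.5 = 31.12 lbmol/h = 1ξ₁ + 2ξ₂.
Selectivity: 1ξ₁ / (1ξ₂) = 1.2 → ξ₁ = 1.2 ξ₂.
Substitute: (1·1.2 + 2) ξ₂ = 31.12 → ξ₂ = 9.726 lbmol/h, ξ₁ = 11.67 lbmol/h.
Outlet amounts (n = n₀ + Σ ν·ξ):
  C: 66.5 − 1(11.67) − 2(9.726) = 35.38
  A: 222 − 1(11.67) − 3(9.726) = 181.2
  D: 0 + 1(11.67) = 11.67
  B: 0 + 1(9.726) = 9.726
Total out = 237.9 lbmol/h; y_A = 181.2 / 237.9 = 0.7614.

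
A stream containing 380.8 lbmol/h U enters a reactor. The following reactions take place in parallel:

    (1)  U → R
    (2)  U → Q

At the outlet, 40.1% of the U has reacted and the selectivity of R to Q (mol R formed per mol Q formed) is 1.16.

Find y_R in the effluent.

Conversion of U: U consumed = 0.401 × 380.8 = 152.7 lbmol/h = 1ξ₁ + 1ξ₂.
Selectivity: 1ξ₁ / (1ξ₂) = 1.16 → ξ₁ = 1.16 ξ₂.
Substitute: (1·1.16 + 1) ξ₂ = 152.7 → ξ₂ = 70.69 lbmol/h, ξ₁ = 82.01 lbmol/h.
Outlet amounts (n = n₀ + Σ ν·ξ):
  U: 380.8 − 1(82.01) − 1(70.69) = 228.1
  R: 0 + 1(82.01) = 82.01
  Q: 0 + 1(70.69) = 70.69
Total out = 380.8 lbmol/h; y_R = 82.01 / 380.8 = 0.2154.

0.215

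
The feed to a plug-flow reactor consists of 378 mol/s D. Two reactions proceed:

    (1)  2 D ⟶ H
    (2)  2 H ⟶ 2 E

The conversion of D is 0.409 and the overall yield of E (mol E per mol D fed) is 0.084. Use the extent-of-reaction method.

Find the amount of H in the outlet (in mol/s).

Conversion of D: D consumed = 2ξ₁ = 0.409 × 378 → ξ₁ = 77.3 mol/s.
Yield of E: 2ξ₂ / 378 = 0.084 → ξ₂ = 15.88 mol/s.
Outlet amounts (n = n₀ + Σ ν·ξ):
  D: 378 − 2(77.3) = 223.4
  H: 0 + 1(77.3) − 2(15.88) = 45.55
  E: 0 + 2(15.88) = 31.75

45.5 mol/s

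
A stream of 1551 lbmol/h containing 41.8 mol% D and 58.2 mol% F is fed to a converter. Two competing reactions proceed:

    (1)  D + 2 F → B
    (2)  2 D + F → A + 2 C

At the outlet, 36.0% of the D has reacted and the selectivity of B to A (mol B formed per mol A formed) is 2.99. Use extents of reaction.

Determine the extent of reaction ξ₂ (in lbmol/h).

ξ₂ = 46.8 lbmol/h

Conversion of D: D consumed = 0.36 × 648.3 = 233.4 lbmol/h = 1ξ₁ + 2ξ₂.
Selectivity: 1ξ₁ / (1ξ₂) = 2.99 → ξ₁ = 2.99 ξ₂.
Substitute: (1·2.99 + 2) ξ₂ = 233.4 → ξ₂ = 46.77 lbmol/h, ξ₁ = 139.8 lbmol/h.
Outlet amounts (n = n₀ + Σ ν·ξ):
  D: 648.3 − 1(139.8) − 2(46.77) = 414.9
  F: 902.7 − 2(139.8) − 1(46.77) = 576.2
  B: 0 + 1(139.8) = 139.8
  A: 0 + 1(46.77) = 46.77
  C: 0 + 2(46.77) = 93.54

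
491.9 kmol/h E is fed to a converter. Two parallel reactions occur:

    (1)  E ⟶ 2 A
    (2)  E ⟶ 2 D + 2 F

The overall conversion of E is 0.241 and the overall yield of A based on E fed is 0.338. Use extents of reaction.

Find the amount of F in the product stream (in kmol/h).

Yield of A: 2ξ₁ / 491.9 = 0.338 → ξ₁ = 83.13 kmol/h.
Conversion of E: 1ξ₁ + 1ξ₂ = 0.241 × 491.9 = 118.5 → ξ₂ = 35.42 kmol/h.
Outlet amounts (n = n₀ + Σ ν·ξ):
  E: 491.9 − 1(83.13) − 1(35.42) = 373.4
  A: 0 + 2(83.13) = 166.3
  D: 0 + 2(35.42) = 70.83
  F: 0 + 2(35.42) = 70.83

70.8 kmol/h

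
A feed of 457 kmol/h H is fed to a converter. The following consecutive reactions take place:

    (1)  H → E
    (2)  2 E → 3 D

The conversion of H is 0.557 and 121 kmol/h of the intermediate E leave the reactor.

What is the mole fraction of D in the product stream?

0.382

Conversion of H: H consumed = 1ξ₁ = 0.557 × 457 → ξ₁ = 254.5 kmol/h.
E balance: n_E = 0 + 1ξ₁ − 2ξ₂ = 121 → ξ₂ = (1·254.5 − 121)/2 = 66.77 kmol/h.
Outlet amounts (n = n₀ + Σ ν·ξ):
  H: 457 − 1(254.5) = 202.5
  E: 0 + 1(254.5) − 2(66.77) = 121
  D: 0 + 3(66.77) = 200.3
Total out = 523.8 kmol/h; y_D = 200.3 / 523.8 = 0.3825.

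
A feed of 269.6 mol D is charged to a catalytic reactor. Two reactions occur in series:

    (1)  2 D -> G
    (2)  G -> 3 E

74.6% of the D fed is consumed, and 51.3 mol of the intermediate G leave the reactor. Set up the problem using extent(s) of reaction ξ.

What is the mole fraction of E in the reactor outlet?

Conversion of D: D consumed = 2ξ₁ = 0.746 × 269.6 → ξ₁ = 100.6 mol.
G balance: n_G = 0 + 1ξ₁ − 1ξ₂ = 51.3 → ξ₂ = (1·100.6 − 51.3)/1 = 49.26 mol.
Outlet amounts (n = n₀ + Σ ν·ξ):
  D: 269.6 − 2(100.6) = 68.48
  G: 0 + 1(100.6) − 1(49.26) = 51.3
  E: 0 + 3(49.26) = 147.8
Total out = 267.6 mol; y_E = 147.8 / 267.6 = 0.5523.

0.552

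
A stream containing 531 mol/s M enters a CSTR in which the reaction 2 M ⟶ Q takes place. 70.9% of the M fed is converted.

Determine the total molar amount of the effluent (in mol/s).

M reacted = 0.709 × 531 = 376.5 mol/s; ν_M = −2, so ξ = 376.5/2 = 188.2 mol/s.
Outlet amounts (n = n₀ + ν ξ):
  M: 531 − 2(188.2) = 154.5
  Q: 0 + 1(188.2) = 188.2
Total out = 154.5 + 188.2 = 342.8 mol/s.

343 mol/s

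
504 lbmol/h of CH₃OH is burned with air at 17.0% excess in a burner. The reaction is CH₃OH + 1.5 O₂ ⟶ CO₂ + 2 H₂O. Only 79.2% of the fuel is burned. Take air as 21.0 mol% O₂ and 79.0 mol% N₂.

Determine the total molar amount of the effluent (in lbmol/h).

Stoichiometric O₂ = 1.5 × 504 = 756 lbmol/h; O₂ fed = 756 × 1.170 = 884.5 lbmol/h.
N₂ fed = 884.5 × 79/21 = 3327 lbmol/h.
Fuel reacted = 0.792 × 504 → ξ = 399.2 lbmol/h.
Outlet (n = n₀ + ν ξ):
  CH₃OH: 504 − 1(399.2) = 104.8
  O₂: 884.5 − 1.5(399.2) = 285.8
  N₂: 3327 (inert)
  CO₂: 0 + 1(399.2) = 399.2
  H₂O: 0 + 2(399.2) = 798.3
Total out = 104.8 + 285.8 + 3327 + 399.2 + 798.3 = 4916 lbmol/h.

4920 lbmol/h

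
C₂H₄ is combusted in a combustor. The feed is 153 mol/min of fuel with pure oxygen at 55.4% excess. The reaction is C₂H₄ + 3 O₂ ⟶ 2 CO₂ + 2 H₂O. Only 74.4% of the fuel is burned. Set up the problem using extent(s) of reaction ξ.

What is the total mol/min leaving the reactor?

866 mol/min

Stoichiometric O₂ = 3 × 153 = 459 mol/min; O₂ fed = 459 × 1.554 = 713.3 mol/min.
Fuel reacted = 0.744 × 153 → ξ = 113.8 mol/min.
Outlet (n = n₀ + ν ξ):
  C₂H₄: 153 − 1(113.8) = 39.17
  O₂: 713.3 − 3(113.8) = 371.8
  CO₂: 0 + 2(113.8) = 227.7
  H₂O: 0 + 2(113.8) = 227.7
Total out = 39.17 + 371.8 + 227.7 + 227.7 = 866.3 mol/min.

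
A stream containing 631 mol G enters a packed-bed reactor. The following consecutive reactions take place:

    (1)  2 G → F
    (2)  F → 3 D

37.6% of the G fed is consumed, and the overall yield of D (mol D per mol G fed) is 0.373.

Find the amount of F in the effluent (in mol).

40.2 mol

Conversion of G: G consumed = 2ξ₁ = 0.376 × 631 → ξ₁ = 118.6 mol.
Yield of D: 3ξ₂ / 631 = 0.373 → ξ₂ = 78.45 mol.
Outlet amounts (n = n₀ + Σ ν·ξ):
  G: 631 − 2(118.6) = 393.7
  F: 0 + 1(118.6) − 1(78.45) = 40.17
  D: 0 + 3(78.45) = 235.4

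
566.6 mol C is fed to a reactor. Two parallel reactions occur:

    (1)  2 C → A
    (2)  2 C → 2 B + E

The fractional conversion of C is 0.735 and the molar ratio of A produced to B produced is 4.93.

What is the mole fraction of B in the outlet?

0.0967

Conversion of C: C consumed = 0.735 × 566.6 = 416.5 mol = 2ξ₁ + 2ξ₂.
Selectivity: 1ξ₁ / (2ξ₂) = 4.93 → ξ₁ = 9.86 ξ₂.
Substitute: (2·9.86 + 2) ξ₂ = 416.5 → ξ₂ = 19.17 mol, ξ₁ = 189.1 mol.
Outlet amounts (n = n₀ + Σ ν·ξ):
  C: 566.6 − 2(189.1) − 2(19.17) = 150.1
  A: 0 + 1(189.1) = 189.1
  B: 0 + 2(19.17) = 38.35
  E: 0 + 1(19.17) = 19.17
Total out = 396.7 mol; y_B = 38.35 / 396.7 = 0.09666.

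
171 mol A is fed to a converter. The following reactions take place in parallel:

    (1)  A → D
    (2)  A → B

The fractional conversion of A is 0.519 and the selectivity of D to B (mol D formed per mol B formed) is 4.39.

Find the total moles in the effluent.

171 mol

Conversion of A: A consumed = 0.519 × 171 = 88.75 mol = 1ξ₁ + 1ξ₂.
Selectivity: 1ξ₁ / (1ξ₂) = 4.39 → ξ₁ = 4.39 ξ₂.
Substitute: (1·4.39 + 1) ξ₂ = 88.75 → ξ₂ = 16.47 mol, ξ₁ = 72.28 mol.
Outlet amounts (n = n₀ + Σ ν·ξ):
  A: 171 − 1(72.28) − 1(16.47) = 82.25
  D: 0 + 1(72.28) = 72.28
  B: 0 + 1(16.47) = 16.47
Total out = 82.25 + 72.28 + 16.47 = 171 mol.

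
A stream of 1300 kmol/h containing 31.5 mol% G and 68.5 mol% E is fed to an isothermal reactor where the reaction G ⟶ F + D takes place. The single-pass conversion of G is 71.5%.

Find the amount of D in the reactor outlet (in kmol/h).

G reacted = 0.715 × 409.5 = 292.8 kmol/h; ν_G = −1, so ξ = 292.8/1 = 292.8 kmol/h.
Outlet amounts (n = n₀ + ν ξ):
  G: 409.5 − 1(292.8) = 116.7
  F: 0 + 1(292.8) = 292.8
  D: 0 + 1(292.8) = 292.8
  E: 890.5 (inert)

293 kmol/h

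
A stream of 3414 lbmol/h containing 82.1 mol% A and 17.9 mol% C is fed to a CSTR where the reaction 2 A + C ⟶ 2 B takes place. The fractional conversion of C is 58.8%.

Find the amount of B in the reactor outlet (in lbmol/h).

719 lbmol/h

C reacted = 0.588 × 611.1 = 359.3 lbmol/h; ν_C = −1, so ξ = 359.3/1 = 359.3 lbmol/h.
Outlet amounts (n = n₀ + ν ξ):
  A: 2803 − 2(359.3) = 2084
  C: 611.1 − 1(359.3) = 251.8
  B: 0 + 2(359.3) = 718.7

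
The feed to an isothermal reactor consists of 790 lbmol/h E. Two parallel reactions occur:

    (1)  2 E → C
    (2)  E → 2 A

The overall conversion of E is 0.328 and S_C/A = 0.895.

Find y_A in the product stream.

Conversion of E: E consumed = 0.328 × 790 = 259.1 lbmol/h = 2ξ₁ + 1ξ₂.
Selectivity: 1ξ₁ / (2ξ₂) = 0.895 → ξ₁ = 1.79 ξ₂.
Substitute: (2·1.79 + 1) ξ₂ = 259.1 → ξ₂ = 56.58 lbmol/h, ξ₁ = 101.3 lbmol/h.
Outlet amounts (n = n₀ + Σ ν·ξ):
  E: 790 − 2(101.3) − 1(56.58) = 530.9
  C: 0 + 1(101.3) = 101.3
  A: 0 + 2(56.58) = 113.2
Total out = 745.3 lbmol/h; y_A = 113.2 / 745.3 = 0.1518.

0.152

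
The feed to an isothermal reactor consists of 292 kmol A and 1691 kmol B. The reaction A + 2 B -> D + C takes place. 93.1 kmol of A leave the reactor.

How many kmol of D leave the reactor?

For A: n = n₀ − 1ξ → 93.1 = 292 − 1ξ, giving ξ = 198.9 kmol.
Outlet amounts (n = n₀ + ν ξ):
  A: 292 − 1(198.9) = 93.1
  B: 1691 − 2(198.9) = 1293
  D: 0 + 1(198.9) = 198.9
  C: 0 + 1(198.9) = 198.9

199 kmol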